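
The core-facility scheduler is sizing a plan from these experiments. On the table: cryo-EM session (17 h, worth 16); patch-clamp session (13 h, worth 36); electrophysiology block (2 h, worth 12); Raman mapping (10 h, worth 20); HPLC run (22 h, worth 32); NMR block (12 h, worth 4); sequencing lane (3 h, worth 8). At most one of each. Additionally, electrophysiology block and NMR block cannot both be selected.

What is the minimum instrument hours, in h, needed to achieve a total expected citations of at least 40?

15

Need the lightest bundle worth ≥ 40.
patch-clamp session + electrophysiology block reaches 48 using 15 h.
No combination under 15 h hits 40.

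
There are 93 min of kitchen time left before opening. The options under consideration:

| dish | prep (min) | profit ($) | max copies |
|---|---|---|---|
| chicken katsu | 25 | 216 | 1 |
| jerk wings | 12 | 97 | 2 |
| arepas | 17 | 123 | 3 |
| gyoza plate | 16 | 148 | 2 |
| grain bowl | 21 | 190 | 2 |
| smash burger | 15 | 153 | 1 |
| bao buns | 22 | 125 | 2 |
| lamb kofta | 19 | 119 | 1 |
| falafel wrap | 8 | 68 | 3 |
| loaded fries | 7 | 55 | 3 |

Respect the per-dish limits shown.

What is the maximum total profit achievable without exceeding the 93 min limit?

By profit per min: smash burger 10.20, gyoza plate 9.25, grain bowl 9.05, chicken katsu 8.64 lead.
The ratio heuristic lands on 2×gyoza plate + 2×grain bowl + smash burger (829) but leaves 4 min idle.
Replace grain bowl with chicken katsu: the trade gains 26 net, giving 855 at 93 min.
That's the maximum — no swap from here does better than 855.

855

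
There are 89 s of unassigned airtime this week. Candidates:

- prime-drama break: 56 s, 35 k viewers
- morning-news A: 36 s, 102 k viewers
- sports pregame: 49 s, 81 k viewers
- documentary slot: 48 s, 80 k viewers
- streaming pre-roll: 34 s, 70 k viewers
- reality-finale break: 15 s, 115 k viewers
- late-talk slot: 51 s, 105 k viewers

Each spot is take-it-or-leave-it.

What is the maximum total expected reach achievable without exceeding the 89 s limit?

287

Morning-news A + streaming pre-roll + reality-finale break uses 85 of the 89 s and totals 287.
That's the maximum — no swap from here does better than 287.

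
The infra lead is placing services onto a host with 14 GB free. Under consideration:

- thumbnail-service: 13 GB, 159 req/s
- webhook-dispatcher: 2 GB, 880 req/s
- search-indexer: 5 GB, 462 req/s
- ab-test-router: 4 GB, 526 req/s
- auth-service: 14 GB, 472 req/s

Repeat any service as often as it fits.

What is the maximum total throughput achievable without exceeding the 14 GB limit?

The ratio ordering already packs tightly: 7×webhook-dispatcher, 14 GB, 6160.

6160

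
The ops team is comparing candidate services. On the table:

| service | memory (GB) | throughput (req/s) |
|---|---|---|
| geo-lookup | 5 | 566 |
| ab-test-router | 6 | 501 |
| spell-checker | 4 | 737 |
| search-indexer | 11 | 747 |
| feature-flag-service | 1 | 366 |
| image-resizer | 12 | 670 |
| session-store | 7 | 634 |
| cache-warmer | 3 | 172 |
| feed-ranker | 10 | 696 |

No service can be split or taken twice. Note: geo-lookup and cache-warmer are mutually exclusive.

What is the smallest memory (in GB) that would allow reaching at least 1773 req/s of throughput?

Minimise GB subject to total throughput ≥ 1773.
ab-test-router + spell-checker + feature-flag-service + cache-warmer: 1776 throughput at 14 GB.
Any bundle with less than 14 GB falls short of 1773.

14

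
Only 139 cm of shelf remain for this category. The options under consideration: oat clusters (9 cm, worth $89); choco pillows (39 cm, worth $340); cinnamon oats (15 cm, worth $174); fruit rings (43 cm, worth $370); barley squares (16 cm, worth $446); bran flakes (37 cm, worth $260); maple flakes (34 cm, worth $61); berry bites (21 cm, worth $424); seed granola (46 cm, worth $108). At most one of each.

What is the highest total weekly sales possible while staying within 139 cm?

1754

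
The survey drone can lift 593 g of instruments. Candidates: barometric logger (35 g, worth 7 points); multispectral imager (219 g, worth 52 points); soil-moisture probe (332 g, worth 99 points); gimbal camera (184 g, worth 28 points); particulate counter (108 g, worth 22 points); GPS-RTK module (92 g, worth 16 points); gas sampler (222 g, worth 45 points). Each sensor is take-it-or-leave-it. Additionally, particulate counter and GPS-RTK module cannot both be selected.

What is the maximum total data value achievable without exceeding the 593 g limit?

158

Barometric logger + multispectral imager + soil-moisture probe uses 586 of the 593 g and totals 158.
Runner-up multispectral imager + soil-moisture probe tops out at 151.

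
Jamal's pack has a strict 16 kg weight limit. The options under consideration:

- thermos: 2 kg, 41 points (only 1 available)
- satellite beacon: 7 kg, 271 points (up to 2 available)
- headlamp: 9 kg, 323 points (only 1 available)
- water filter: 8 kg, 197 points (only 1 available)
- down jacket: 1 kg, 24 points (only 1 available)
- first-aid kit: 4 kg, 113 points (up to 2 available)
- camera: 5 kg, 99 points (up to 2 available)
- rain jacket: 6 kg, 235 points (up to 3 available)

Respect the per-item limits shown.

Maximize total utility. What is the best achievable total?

A density-first pass picks first-aid kit + 2×rain jacket — 583 at 16 kg.
The 16 kg tied up in first-aid kit and 2×rain jacket is better spent on satellite beacon + headlamp — total rises to 594 (16 kg).
No other feasible combination exceeds 594.

594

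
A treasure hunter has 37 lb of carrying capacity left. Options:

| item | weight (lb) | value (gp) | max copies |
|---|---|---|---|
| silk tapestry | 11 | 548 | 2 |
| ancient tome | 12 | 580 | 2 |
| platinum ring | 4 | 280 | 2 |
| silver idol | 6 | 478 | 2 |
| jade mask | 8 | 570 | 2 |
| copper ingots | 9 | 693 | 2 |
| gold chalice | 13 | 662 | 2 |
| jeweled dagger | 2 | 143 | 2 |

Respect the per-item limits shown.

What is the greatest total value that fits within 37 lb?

Taking the top-ratio items first gives 2×silver idol + 2×copper ingots + 2×jeweled dagger for 2628 (34 lb).
Dropping copper ingots and 2×jeweled dagger frees 13 lb; slotting in 2×jade mask (16 lb) lifts the total to 2789 at 37 lb.

2789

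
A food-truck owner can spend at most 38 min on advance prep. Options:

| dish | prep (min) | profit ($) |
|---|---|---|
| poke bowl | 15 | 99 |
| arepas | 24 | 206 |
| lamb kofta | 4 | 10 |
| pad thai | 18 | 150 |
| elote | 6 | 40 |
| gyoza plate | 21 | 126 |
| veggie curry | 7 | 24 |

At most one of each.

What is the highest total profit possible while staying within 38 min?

270

Arepas + elote + veggie curry uses 37 of the 38 min and totals 270.
An exhaustive check of the 128 subsets confirms 270.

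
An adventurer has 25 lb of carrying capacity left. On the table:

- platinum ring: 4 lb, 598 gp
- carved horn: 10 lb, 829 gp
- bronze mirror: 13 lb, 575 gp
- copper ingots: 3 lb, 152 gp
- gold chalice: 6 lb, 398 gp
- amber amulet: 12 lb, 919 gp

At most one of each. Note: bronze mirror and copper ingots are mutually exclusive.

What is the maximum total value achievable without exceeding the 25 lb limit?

2067

Density check — platinum ring 149.50, carved horn 82.90, amber amulet 76.58, gold chalice 66.33 are the best per lb.
Greedy by ratio would take platinum ring + carved horn + copper ingots + gold chalice: 23 lb used, total 1977.
The 10 lb tied up in carved horn is better spent on amber amulet — total rises to 2067 (25 lb).
Every other selection either busts 25 lb or breaks a pairing rule or fails to beat 2067.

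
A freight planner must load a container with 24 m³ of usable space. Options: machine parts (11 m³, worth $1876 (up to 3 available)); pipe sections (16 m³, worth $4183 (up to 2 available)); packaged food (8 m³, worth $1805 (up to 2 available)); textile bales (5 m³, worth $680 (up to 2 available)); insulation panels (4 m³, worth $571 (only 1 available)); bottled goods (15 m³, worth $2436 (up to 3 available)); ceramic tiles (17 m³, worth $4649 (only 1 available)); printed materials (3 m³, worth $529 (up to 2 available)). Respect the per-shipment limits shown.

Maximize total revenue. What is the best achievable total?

Density check — ceramic tiles 273.47, pipe sections 261.44, packaged food 225.62, printed materials 176.33 are the best per m³.
Filling by ratio: ceramic tiles + 2×printed materials for 5707, with 1 m³ left unused.
Replace ceramic tiles and 2×printed materials with pipe sections + packaged food: the trade gains 281 net, giving 5988 at 24 m³.
That's the maximum — no swap from here does better than 5988.

5988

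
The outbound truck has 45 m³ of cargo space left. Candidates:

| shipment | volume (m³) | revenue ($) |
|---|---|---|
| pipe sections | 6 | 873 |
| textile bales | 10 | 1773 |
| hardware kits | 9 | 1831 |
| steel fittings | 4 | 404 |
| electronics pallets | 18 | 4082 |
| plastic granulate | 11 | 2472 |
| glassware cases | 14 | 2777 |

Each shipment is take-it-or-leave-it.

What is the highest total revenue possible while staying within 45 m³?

9331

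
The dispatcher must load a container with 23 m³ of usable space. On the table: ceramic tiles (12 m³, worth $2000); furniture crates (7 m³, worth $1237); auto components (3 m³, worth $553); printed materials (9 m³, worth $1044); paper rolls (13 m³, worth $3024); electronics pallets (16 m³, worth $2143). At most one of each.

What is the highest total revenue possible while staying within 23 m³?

4814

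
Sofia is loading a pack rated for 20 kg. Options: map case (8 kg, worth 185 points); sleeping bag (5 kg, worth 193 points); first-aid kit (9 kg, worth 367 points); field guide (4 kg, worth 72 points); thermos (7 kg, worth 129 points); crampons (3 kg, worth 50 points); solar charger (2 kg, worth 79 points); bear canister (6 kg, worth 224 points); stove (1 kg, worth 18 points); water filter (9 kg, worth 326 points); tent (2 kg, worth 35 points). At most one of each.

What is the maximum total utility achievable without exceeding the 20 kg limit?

Taking the top-ratio items first gives sleeping bag + first-aid kit + field guide + solar charger for 711 (20 kg).
The 6 kg tied up in field guide and solar charger is better spent on bear canister — total rises to 784 (20 kg).

784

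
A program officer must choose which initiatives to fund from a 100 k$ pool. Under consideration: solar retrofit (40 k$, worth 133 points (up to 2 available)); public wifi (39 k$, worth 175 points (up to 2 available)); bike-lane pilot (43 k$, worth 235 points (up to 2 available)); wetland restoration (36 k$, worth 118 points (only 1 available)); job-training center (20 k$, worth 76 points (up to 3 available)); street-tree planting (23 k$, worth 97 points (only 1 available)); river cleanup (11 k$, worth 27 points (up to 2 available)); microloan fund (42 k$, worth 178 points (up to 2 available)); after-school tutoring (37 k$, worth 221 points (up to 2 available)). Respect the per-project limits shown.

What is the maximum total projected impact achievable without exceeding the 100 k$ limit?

Best packing: street-tree planting + 2×after-school tutoring — 97 k$, 539 total.
That's the maximum — no swap from here does better than 539.

539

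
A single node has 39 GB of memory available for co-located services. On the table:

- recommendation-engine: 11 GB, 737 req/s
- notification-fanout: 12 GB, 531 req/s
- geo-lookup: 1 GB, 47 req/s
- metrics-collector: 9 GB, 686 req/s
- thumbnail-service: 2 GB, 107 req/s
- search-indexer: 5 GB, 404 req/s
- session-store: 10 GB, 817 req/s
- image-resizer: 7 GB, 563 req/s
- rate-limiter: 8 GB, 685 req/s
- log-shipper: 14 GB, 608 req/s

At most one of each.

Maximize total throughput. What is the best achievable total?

3155

Ranking by ratio (throughput/GB): rate-limiter 85.62, session-store 81.70, search-indexer 80.80, image-resizer 80.43.
The ratio ordering already packs tightly: metrics-collector + search-indexer + session-store + image-resizer + rate-limiter, 39 GB, 3155.
No other feasible combination exceeds 3155.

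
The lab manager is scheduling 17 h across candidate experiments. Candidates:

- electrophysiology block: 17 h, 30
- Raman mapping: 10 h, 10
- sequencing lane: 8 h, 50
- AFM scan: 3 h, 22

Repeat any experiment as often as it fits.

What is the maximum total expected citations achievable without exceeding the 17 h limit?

Density check — AFM scan 7.33, sequencing lane 6.25, electrophysiology block 1.76, Raman mapping 1.00 are the best per h.
Filling by ratio: 5×AFM scan for 110, with 2 h left unused.
Replace 2×AFM scan with sequencing lane: the trade gains 6 net, giving 116 at 17 h.
No other feasible combination exceeds 116.

116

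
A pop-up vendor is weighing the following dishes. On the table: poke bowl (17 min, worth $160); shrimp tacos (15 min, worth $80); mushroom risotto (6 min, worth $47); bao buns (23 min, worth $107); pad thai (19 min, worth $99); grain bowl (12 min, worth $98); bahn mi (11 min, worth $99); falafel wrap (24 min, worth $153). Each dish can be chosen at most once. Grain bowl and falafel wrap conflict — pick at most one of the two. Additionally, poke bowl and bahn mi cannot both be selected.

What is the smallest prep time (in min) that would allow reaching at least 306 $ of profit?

41

Look for the lowest-prep combination reaching 306.
poke bowl + falafel wrap: 313 profit at 41 min.
Below 41 min the best achievable stays under 306.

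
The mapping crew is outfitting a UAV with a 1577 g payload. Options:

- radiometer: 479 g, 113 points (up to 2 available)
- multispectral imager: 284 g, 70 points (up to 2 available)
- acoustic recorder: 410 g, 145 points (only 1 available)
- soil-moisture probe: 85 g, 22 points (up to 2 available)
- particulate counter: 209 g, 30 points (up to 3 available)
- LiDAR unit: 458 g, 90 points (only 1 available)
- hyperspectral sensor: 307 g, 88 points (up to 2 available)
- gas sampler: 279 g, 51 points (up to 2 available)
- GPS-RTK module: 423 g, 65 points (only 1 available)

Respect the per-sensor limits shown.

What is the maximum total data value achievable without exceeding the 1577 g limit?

438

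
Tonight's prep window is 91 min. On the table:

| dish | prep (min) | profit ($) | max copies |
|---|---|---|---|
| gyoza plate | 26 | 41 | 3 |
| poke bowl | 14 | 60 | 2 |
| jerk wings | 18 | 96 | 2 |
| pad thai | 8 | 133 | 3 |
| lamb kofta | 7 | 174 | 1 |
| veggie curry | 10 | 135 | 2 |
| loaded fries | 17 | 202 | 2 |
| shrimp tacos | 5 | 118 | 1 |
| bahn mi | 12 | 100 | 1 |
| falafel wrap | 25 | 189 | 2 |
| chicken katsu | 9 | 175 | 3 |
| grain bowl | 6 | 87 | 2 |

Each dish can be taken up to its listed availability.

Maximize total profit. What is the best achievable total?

1573

Greedy by ratio would take 3×pad thai + lamb kofta + veggie curry + shrimp tacos + 3×chicken katsu + 2×grain bowl: 85 min used, total 1525.
Replace grain bowl with veggie curry: the trade gains 48 net, giving 1573 at 89 min.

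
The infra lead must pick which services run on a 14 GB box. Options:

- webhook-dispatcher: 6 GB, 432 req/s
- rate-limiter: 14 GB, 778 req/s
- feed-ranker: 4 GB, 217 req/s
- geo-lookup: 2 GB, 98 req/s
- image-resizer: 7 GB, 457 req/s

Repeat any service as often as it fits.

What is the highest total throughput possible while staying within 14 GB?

962

Ranking by ratio (throughput/GB): webhook-dispatcher 72.00, image-resizer 65.29, rate-limiter 55.57, feed-ranker 54.25.
The ratio ordering already packs tightly: 2×webhook-dispatcher + geo-lookup, 14 GB, 962.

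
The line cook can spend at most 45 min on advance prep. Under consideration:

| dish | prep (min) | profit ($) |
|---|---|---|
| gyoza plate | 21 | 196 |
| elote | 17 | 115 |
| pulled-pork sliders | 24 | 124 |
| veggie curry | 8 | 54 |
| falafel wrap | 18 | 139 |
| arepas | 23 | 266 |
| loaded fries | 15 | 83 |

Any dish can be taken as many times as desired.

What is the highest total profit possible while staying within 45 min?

462

By profit per min: arepas 11.57, gyoza plate 9.33, falafel wrap 7.72, elote 6.76 lead.
The ratio ordering already packs tightly: gyoza plate + arepas, 44 min, 462.
No other feasible combination exceeds 462.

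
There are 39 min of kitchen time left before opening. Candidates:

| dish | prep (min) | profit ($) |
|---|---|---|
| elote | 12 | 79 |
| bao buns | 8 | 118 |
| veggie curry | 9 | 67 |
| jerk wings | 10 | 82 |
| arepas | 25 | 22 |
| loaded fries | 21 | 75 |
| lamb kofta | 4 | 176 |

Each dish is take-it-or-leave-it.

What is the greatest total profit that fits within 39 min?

455

A density-first pass picks bao buns + veggie curry + jerk wings + lamb kofta — 443 at 31 min.
The 9 min tied up in veggie curry is better spent on elote — total rises to 455 (34 min).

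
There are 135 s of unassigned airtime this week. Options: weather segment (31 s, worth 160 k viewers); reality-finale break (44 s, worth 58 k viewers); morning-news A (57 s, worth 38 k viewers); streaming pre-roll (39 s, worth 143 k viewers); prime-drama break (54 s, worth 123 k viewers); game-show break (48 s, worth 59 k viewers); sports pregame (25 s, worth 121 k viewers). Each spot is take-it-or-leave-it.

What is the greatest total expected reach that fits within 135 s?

426

Ranking by ratio (expected reach/s): weather segment 5.16, sports pregame 4.84, streaming pre-roll 3.67.
Filling by ratio: weather segment + streaming pre-roll + sports pregame for 424, with 40 s left unused.
Dropping sports pregame frees 25 s; slotting in prime-drama break (54 s) lifts the total to 426 at 124 s.
No other feasible combination exceeds 426.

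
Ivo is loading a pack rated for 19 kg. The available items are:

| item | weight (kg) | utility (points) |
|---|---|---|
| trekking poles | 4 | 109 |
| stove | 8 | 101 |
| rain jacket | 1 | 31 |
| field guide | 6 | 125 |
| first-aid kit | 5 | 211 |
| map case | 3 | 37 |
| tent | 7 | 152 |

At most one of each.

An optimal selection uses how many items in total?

The maximum utility within 19 kg is 519.
One optimal bundle: rain jacket + field guide + first-aid kit + tent (19 kg).
All optima have 4 items.

4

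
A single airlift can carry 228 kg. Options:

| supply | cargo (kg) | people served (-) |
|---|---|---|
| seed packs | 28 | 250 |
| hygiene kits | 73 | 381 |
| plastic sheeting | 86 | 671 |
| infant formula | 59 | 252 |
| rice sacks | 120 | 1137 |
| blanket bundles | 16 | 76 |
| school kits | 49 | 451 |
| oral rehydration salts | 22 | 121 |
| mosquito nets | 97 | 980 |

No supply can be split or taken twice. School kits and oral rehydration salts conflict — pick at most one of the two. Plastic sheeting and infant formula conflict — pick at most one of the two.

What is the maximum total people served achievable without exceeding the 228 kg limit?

2117

Taking rice sacks + mosquito nets: 217 kg used, 2117 in people served.
No other feasible combination exceeds 2117.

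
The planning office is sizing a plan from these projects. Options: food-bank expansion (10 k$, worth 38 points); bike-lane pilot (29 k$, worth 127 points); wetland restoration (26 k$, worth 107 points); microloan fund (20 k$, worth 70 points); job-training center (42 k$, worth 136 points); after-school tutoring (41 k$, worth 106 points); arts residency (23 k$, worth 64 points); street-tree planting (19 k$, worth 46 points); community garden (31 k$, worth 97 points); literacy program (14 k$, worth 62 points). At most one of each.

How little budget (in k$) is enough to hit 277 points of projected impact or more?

Look for the lowest-budget combination reaching 277.
Taking bike-lane pilot + wetland restoration + literacy program gives 296 (≥ 277) for 69 k$.
Below 69 k$ the best achievable stays under 277.

69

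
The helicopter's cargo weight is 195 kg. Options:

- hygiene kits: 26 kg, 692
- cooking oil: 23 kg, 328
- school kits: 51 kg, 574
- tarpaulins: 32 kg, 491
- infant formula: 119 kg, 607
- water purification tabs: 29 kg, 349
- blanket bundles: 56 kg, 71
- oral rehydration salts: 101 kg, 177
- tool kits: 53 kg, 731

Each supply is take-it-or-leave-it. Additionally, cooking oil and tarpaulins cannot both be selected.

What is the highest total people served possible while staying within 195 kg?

Ranking by ratio (people served/kg): hygiene kits 26.62, tarpaulins 15.34, cooking oil 14.26, tool kits 13.79.
Best packing: hygiene kits + school kits + tarpaulins + water purification tabs + tool kits — 191 kg, 2837 total.
The closest alternative, hygiene kits + cooking oil + school kits + water purification tabs + tool kits, reaches only 2674.

2837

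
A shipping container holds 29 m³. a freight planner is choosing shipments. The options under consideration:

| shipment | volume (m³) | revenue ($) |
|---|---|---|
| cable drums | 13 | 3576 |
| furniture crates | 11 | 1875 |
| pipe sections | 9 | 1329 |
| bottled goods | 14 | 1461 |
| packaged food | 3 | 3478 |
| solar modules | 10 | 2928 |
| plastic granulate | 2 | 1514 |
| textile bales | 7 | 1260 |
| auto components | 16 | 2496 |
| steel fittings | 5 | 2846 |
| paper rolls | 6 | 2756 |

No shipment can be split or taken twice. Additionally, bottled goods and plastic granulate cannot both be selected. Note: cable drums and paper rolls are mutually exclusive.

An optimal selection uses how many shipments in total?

Optimal total is 13522.
packaged food + solar modules + plastic granulate + steel fittings + paper rolls hits 13522 at 26 m³.
All optima have 5 shipments.

5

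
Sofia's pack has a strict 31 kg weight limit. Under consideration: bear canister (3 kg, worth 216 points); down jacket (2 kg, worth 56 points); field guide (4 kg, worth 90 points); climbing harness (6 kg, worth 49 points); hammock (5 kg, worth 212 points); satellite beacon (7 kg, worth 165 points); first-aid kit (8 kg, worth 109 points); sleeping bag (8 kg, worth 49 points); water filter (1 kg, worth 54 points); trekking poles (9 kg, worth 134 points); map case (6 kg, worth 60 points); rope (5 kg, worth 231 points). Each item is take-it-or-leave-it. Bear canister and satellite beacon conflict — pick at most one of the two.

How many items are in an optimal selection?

Optimal total is 993.
bear canister + down jacket + field guide + hammock + water filter + trekking poles + rope hits 993 at 29 kg.
Every optimal selection uses 7 items.

7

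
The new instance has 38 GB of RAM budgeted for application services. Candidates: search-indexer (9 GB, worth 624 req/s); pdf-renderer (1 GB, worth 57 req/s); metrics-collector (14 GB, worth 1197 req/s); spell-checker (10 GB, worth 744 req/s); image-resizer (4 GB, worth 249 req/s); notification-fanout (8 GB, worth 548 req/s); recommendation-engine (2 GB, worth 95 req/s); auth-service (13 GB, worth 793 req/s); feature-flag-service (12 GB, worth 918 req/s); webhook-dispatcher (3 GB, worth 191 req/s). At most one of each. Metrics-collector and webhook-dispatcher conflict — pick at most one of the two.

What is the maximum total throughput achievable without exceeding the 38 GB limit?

2954

By throughput per GB: metrics-collector 85.50, feature-flag-service 76.50, spell-checker 74.40, search-indexer 69.33 lead.
Filling by ratio: pdf-renderer + metrics-collector + spell-checker + feature-flag-service for 2916, with 1 GB left unused.
The 1 GB tied up in pdf-renderer is better spent on recommendation-engine — total rises to 2954 (38 GB).
That's the maximum — no feasible swap from here does better than 2954.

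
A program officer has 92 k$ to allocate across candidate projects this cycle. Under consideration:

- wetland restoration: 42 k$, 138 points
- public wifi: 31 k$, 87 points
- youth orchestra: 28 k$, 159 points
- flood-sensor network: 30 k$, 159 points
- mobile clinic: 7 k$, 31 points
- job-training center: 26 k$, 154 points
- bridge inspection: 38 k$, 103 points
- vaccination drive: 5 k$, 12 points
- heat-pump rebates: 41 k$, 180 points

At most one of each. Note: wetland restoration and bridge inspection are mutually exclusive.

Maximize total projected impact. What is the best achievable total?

503

Best packing: youth orchestra + flood-sensor network + mobile clinic + job-training center — 91 k$, 503 total.
That's the maximum — no feasible swap from here does better than 503.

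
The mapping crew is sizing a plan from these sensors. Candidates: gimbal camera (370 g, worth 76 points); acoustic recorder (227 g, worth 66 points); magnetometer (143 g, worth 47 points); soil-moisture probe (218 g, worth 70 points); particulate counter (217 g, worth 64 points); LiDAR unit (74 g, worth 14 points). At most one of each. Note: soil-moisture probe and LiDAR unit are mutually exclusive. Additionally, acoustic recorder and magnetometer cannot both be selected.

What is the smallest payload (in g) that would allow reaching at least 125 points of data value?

Minimise g subject to total data value ≥ 125.
Taking magnetometer + particulate counter + LiDAR unit gives 125 (≥ 125) for 434 g.
No combination under 434 g hits 125.

434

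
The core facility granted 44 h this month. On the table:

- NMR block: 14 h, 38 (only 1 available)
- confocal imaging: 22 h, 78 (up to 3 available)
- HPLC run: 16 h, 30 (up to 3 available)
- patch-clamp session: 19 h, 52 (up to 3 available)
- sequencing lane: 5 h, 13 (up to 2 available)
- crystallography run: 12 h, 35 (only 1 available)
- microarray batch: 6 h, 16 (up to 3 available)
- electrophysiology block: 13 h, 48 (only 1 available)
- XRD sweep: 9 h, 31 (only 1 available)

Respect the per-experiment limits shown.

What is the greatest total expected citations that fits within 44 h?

157

The ratio ordering already packs tightly: confocal imaging + electrophysiology block + XRD sweep, 44 h, 157.
That's the maximum — no swap from here does better than 157.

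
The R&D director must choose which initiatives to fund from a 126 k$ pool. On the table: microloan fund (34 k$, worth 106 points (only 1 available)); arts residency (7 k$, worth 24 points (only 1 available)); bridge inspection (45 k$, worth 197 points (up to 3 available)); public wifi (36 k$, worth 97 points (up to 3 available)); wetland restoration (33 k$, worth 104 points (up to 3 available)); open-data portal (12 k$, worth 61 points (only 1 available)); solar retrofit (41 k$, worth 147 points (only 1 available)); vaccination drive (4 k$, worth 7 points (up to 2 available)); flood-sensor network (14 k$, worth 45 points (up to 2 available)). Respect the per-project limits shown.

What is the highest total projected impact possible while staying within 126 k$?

524

Best packing: arts residency + 2×bridge inspection + open-data portal + flood-sensor network — 123 k$, 524 total.
No other feasible combination exceeds 524.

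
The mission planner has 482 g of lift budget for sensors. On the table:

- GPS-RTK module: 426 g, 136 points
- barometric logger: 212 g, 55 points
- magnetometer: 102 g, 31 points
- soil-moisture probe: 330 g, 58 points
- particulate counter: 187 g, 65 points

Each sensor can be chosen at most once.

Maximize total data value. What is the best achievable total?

A density-first pass picks magnetometer + particulate counter — 96 at 289 g.
Replace magnetometer and particulate counter with GPS-RTK module: the trade gains 40 net, giving 136 at 426 g.
The closest alternative, barometric logger + particulate counter, reaches only 120.

136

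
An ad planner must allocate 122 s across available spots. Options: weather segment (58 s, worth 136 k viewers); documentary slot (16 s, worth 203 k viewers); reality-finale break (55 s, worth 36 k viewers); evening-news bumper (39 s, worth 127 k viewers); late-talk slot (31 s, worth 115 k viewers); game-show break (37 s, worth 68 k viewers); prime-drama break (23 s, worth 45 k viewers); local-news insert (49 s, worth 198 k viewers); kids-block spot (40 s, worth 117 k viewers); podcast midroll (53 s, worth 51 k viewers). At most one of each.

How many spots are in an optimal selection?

4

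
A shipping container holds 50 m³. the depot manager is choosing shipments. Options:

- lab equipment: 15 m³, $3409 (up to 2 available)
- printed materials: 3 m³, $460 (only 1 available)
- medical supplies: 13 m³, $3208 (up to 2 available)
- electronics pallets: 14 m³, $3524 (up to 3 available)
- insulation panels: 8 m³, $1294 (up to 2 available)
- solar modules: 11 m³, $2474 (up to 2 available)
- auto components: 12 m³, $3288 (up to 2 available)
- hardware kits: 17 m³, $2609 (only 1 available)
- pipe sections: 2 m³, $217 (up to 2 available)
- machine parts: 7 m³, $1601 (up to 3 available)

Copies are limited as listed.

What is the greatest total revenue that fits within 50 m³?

A density-first pass picks printed materials + electronics pallets + 2×auto components + pipe sections + machine parts — 12378 at 50 m³.
But 2×medical supplies + 2×auto components fits in 50 m³ and reaches 12992.
No other feasible combination exceeds 12992.

12992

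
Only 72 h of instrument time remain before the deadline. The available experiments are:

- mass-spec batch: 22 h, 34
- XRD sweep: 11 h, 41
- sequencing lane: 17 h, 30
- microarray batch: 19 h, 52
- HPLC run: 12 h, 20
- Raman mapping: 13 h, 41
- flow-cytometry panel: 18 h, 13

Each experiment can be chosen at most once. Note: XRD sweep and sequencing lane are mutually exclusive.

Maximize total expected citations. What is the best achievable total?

168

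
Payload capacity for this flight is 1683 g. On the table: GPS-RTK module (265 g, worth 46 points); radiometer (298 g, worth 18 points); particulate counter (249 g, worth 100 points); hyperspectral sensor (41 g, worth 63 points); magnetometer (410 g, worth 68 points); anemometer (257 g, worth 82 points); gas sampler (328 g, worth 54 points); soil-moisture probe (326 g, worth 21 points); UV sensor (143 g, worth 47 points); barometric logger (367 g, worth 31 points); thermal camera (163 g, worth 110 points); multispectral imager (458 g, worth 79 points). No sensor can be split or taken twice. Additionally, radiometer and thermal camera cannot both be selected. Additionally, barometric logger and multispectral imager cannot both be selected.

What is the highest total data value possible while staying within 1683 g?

Greedy by ratio would take GPS-RTK module + particulate counter + hyperspectral sensor + anemometer + UV sensor + thermal camera + multispectral imager: 1576 g used, total 527.
Dropping GPS-RTK module frees 265 g; slotting in gas sampler (328 g) lifts the total to 535 at 1639 g.

535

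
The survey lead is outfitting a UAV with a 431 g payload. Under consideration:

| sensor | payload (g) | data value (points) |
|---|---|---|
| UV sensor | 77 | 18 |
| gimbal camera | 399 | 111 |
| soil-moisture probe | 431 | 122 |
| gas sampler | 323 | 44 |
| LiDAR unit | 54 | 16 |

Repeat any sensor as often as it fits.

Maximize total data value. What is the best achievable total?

122

A density-first pass picks 7×LiDAR unit — 112 at 378 g.
The 378 g tied up in 7×LiDAR unit is better spent on soil-moisture probe — total rises to 122 (431 g).
That's the maximum — no swap from here does better than 122.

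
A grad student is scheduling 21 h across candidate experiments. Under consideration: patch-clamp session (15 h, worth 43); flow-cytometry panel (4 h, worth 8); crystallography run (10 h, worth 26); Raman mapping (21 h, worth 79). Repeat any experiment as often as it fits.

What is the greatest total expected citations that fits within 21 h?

By expected citations per h: Raman mapping 3.76, patch-clamp session 2.87, crystallography run 2.60 lead.
Best packing: Raman mapping — 21 h, 79 total.

79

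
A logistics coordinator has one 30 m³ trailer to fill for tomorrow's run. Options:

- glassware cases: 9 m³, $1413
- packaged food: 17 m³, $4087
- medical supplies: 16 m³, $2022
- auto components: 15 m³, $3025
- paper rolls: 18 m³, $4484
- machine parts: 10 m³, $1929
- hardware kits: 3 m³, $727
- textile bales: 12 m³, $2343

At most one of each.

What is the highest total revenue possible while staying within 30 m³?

Greedy by ratio would take glassware cases + paper rolls + hardware kits: 30 m³ used, total 6624.
Dropping glassware cases and hardware kits frees 12 m³; slotting in textile bales (12 m³) lifts the total to 6827 at 30 m³.
An exhaustive check of the 256 subsets confirms 6827.

6827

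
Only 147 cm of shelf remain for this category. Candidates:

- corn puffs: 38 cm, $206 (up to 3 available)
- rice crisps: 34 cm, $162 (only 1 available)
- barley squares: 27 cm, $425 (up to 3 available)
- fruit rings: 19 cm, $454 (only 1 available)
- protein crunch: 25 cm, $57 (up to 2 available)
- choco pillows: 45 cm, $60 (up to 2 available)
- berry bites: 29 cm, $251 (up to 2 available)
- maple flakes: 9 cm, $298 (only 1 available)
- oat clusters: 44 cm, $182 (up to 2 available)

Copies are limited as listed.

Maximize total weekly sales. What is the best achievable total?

3×barley squares + fruit rings + berry bites + maple flakes uses 138 of the 147 cm and totals 2278.
No other feasible combination exceeds 2278.

2278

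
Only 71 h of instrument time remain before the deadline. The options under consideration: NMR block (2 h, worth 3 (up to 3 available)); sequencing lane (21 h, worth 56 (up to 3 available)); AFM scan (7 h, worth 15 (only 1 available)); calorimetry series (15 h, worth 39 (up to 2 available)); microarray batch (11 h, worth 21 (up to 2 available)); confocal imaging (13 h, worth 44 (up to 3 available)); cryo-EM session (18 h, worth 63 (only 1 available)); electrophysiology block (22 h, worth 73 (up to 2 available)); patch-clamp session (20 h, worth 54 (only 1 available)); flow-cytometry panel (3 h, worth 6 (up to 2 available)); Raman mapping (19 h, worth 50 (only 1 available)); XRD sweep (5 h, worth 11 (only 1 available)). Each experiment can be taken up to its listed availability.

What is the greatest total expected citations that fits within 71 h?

235

A density-first pass picks NMR block + AFM scan + 3×confocal imaging + cryo-EM session + XRD sweep — 224 at 71 h.
Dropping NMR block and AFM scan and confocal imaging frees 22 h; slotting in electrophysiology block (22 h) lifts the total to 235 at 71 h.
Nothing else within 71 h beats 235.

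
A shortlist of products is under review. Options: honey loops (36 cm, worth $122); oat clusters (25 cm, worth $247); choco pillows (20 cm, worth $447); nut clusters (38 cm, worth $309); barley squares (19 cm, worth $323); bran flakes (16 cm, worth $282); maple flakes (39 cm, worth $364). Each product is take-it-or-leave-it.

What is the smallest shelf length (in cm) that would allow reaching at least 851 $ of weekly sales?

Look for the lowest-shelf combination reaching 851.
choco pillows + barley squares + bran flakes: 1052 weekly sales at 55 cm.
Below 55 cm the best achievable stays under 851.

55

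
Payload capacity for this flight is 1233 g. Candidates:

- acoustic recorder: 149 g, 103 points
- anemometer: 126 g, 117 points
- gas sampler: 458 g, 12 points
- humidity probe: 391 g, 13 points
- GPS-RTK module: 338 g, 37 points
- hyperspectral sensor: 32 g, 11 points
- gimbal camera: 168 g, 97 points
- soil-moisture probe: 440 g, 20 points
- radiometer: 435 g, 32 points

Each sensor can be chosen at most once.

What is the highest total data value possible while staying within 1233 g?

By data value per g: anemometer 0.93, acoustic recorder 0.69, gimbal camera 0.58, hyperspectral sensor 0.34 lead.
Taking the top-ratio sensors first gives acoustic recorder + anemometer + humidity probe + GPS-RTK module + hyperspectral sensor + gimbal camera for 378 (1204 g).
Dropping humidity probe and hyperspectral sensor frees 423 g; slotting in radiometer (435 g) lifts the total to 386 at 1216 g.
No other feasible combination exceeds 386.

386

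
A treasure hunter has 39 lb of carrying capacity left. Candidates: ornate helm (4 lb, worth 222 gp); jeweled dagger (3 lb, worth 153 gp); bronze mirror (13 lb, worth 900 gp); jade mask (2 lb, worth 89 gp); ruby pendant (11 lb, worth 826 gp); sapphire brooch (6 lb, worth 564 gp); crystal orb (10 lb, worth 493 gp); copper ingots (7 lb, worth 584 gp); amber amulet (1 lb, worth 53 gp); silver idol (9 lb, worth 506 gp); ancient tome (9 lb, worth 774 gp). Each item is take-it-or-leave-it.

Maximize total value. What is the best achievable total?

Filling by ratio: ornate helm + ruby pendant + sapphire brooch + copper ingots + amber amulet + ancient tome for 3023, with 1 lb left unused.
The 12 lb tied up in ornate helm and copper ingots and amber amulet is better spent on bronze mirror — total rises to 3064 (39 lb).
That's the maximum — no swap from here does better than 3064.

3064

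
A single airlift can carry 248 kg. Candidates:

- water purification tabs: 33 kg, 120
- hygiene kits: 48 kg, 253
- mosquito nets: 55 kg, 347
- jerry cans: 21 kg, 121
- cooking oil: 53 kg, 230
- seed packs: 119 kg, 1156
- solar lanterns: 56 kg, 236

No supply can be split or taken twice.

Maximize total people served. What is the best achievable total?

By people served per kg: seed packs 9.71, mosquito nets 6.31, jerry cans 5.76 lead.
Hygiene kits + mosquito nets + jerry cans + seed packs uses 243 of the 248 kg and totals 1877.
Every other selection either busts 248 kg or fails to beat 1877.

1877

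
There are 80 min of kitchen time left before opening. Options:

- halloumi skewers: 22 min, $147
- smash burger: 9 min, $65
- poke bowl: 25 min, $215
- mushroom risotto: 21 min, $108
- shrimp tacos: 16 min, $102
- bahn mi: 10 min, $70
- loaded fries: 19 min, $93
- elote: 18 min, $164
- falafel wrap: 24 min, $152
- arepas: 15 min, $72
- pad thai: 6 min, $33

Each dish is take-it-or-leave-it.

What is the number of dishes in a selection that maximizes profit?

5

Best achievable profit is 624.
One optimal bundle: halloumi skewers + smash burger + poke bowl + elote + pad thai (80 min).
All optima have 5 dishes.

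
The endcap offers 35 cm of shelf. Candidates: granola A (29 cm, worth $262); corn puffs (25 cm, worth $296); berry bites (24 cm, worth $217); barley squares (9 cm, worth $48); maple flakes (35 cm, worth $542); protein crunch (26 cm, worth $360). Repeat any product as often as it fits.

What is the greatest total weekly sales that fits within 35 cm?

542

The ratio ordering already packs tightly: maple flakes, 35 cm, 542.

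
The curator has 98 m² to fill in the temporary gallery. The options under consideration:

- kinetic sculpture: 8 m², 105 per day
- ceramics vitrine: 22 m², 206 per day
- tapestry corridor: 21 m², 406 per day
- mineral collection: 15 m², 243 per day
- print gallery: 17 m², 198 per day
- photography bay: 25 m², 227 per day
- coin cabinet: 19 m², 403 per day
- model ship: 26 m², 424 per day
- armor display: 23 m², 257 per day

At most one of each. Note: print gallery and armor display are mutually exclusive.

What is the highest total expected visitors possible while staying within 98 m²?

By expected visitors per m²: coin cabinet 21.21, tapestry corridor 19.33, model ship 16.31 lead.
The ratio heuristic lands on kinetic sculpture + tapestry corridor + mineral collection + coin cabinet + model ship (1581) but leaves 9 m² idle.
The 8 m² tied up in kinetic sculpture is better spent on print gallery — total rises to 1674 (98 m²).
No other feasible combination exceeds 1674.

1674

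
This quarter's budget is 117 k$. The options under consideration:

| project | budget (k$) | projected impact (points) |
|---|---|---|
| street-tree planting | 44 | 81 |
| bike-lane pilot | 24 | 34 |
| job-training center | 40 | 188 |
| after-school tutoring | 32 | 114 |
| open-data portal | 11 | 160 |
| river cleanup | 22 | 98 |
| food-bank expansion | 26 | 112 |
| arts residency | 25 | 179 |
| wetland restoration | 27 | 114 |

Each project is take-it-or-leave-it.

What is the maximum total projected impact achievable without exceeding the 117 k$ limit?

Filling by ratio: job-training center + open-data portal + river cleanup + arts residency for 625, with 19 k$ left unused.
Replace job-training center with after-school tutoring + wetland restoration: the trade gains 40 net, giving 665 at 117 k$.
Nothing else within 117 k$ beats 665.

665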